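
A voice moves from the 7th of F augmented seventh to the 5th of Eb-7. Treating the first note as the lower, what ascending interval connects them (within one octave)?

P5

F augmented seventh has Eb as its 7th, and Eb-7 has Bb as its 5th.
Eb up to Bb spans 5 letter names and 7 semitones — a perfect fifth.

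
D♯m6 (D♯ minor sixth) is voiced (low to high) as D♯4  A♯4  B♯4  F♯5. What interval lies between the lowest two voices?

perfect 5th

Those voices are D♯4 and A♯4.
From D♯ to A♯ is 7 semitones, exactly the perfect fifth.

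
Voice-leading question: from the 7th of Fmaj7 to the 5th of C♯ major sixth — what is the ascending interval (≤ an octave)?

Fmaj7 has E as its 7th, and C♯ major sixth has G♯ as its 5th.
E up to G♯ spans 3 letter names and 4 semitones — a major third.

major third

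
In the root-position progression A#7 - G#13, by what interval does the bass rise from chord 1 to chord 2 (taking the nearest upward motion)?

minor seventh

The roots are A# and G#.
A# up to G# is 10 semitones, a half step narrower than a major seventh, so the interval is minor.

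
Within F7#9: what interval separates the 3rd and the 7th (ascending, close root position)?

diminished fifth

Spelling the chord: F–A–C–Eb–G#.
That puts A below Eb.
From A to Eb: 6 semitones over a fifth = diminished.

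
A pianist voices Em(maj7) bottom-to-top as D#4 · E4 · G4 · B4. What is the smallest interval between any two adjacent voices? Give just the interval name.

minor 2nd

Adjacent intervals: D#4→E4 = minor second; E4→G4 = minor third; G4→B4 = major third.
The smallest is D#4 to E4, a minor second (1 semitone).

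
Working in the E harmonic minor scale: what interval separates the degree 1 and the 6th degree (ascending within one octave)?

E harmonic minor: E F♯ G A B C D♯.
The degree 1 is E and the 6th degree is C.
6 letter names make it a sixth; at 8 semitones (a half step narrower than major) the quality is minor.

minor sixth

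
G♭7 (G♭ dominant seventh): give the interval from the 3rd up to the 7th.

d5

G♭7: G♭-B♭-D♭-F♭.
That puts B♭ below F♭.
5 letter names make it a fifth; at 6 semitones (a half step narrower than perfect) the quality is diminished.
That tritone between 3rd and 7th is what gives the dominant seventh its pull toward resolution.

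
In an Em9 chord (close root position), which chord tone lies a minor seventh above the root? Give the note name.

E minor ninth is spelled E G B D F#.
The root is E. A minor seventh above E is D.
D is the chord's 7th.

D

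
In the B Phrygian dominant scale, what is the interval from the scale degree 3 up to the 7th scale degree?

The scale runs B C D# E F# G A.
So we need the interval from D# up to A.
D# up to A is 6 semitones, a half step narrower than a perfect fifth, so the interval is diminished.

diminished fifth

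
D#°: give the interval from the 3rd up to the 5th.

D#dim: D#–F#–A.
That puts F# below A.
F# up to A is 3 semitones, a half step narrower than a major third, so the interval is minor.

minor third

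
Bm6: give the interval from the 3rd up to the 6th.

augmented fourth

Spelling the chord: B–D–F#–G#.
So we need the interval from D up to G#.
From D to G#: 6 semitones over a fourth = augmented.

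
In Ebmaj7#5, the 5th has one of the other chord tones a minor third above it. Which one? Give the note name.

D

Eb augmented major seventh is spelled Eb, G, B, D.
The 5th is B. A minor third above B is D.
D is the chord's 7th.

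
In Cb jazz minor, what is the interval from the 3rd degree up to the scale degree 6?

augmented fourth

Spelling Cb jazz minor: Cb Db Ebb Fb Gb Ab Bb.
3rd degree = Ebb; scale degree 6 = Ab.
From Ebb to Ab: 6 semitones over a fourth = augmented.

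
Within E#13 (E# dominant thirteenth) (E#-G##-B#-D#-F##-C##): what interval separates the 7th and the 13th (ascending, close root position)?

That puts D# below C##.
Counting 7 letters and 11 half steps from D# gives a major seventh.

major 7th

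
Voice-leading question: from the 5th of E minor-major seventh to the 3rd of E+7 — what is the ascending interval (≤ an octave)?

E minor-major seventh has B as its 5th, and E+7 has G# as its 3rd.
B up to G# spans 6 letter names and 9 semitones — a major sixth.

M6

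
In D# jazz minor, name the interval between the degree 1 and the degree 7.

The scale runs D# E# F# G# A# B# C##.
The degree 1 is D# and the 7th degree is C##.
From D# to C## is 11 semitones, exactly the major seventh.

major 7th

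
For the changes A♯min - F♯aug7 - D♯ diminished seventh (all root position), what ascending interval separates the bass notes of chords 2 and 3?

The roots are F♯ and D♯.
F♯ up to D♯ spans 6 letter names and 9 semitones — a major sixth.

major sixth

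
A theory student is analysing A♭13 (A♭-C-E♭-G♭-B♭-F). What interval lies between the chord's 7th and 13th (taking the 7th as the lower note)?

major 7th

The 7th is G♭ and the 13th is F.
Counting 7 letters and 11 half steps from G♭ gives a major seventh.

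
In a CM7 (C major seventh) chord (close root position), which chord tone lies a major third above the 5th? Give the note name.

B

Spelling the chord: C-E-G-B.
The 5th is G. A major third above G is B.
B is the chord's 7th.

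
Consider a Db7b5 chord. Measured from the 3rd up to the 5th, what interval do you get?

diminished third

Db7b5: Db F Abb Cb.
3rd = F; 5th = Abb.
From F to Abb: 2 semitones over a third = diminished.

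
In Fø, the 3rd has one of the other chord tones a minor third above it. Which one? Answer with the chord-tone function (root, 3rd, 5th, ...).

F half-diminished seventh: F-A♭-C♭-E♭.
The 3rd is A♭. A minor third above A♭ is C♭.
C♭ is the chord's 5th.

5th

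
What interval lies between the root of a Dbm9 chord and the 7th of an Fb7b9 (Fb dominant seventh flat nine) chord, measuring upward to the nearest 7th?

The root of Dbm9 is Db; the 7th of Fb7b9 (Fb dominant seventh flat nine) is Ebb.
Db up to Ebb is 1 semitone, a half step narrower than a major second, so the interval is minor.

minor second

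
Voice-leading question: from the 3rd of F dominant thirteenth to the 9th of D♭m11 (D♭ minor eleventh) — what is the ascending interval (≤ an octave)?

The 3rd of F dominant thirteenth is A; the 9th of D♭m11 (D♭ minor eleventh) is E♭.
5 letter names make it a fifth; at 6 semitones (a half step narrower than perfect) the quality is diminished.

diminished 5th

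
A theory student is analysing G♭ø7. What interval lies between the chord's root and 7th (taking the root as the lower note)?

G♭ø7 (G♭ half-diminished seventh) is spelled G♭ B𝄫 D𝄫 F♭.
Root = G♭; 7th = F♭.
G♭ up to F♭ is 10 semitones, a half step narrower than a major seventh, so the interval is minor.

minor seventh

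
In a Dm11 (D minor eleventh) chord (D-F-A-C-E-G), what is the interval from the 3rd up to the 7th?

The 3rd is F and the 7th is C.
Counting 5 letters and 7 half steps from F gives a perfect fifth.

perfect fifth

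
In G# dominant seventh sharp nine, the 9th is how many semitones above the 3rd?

11

G#7#9: G#, B#, D#, F#, A##.
B# to A## is a major seventh: 11 semitones.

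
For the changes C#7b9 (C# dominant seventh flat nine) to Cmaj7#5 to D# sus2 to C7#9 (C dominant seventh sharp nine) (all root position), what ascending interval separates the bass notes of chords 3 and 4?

The roots are D# and C.
From D# to C: 9 semitones over a seventh = diminished.

d7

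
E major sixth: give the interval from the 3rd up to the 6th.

P4

E6: E–G#–B–C#.
So we need the interval from G# up to C#.
Counting 4 letters and 5 half steps from G# gives a perfect fourth.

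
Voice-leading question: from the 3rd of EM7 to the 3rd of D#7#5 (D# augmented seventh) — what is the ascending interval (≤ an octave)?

The 3rd of EM7 is G#; the 3rd of D#7#5 (D# augmented seventh) is F##.
G# up to F## spans 7 letter names and 11 semitones — a major seventh.

major 7th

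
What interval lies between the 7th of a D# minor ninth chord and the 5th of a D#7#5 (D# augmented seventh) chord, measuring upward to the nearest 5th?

augmented 6th

The 7th of D# minor ninth is C#; the 5th of D#7#5 (D# augmented seventh) is A##.
C# up to A## is 10 semitones, a half step wider than a major sixth, so the interval is augmented.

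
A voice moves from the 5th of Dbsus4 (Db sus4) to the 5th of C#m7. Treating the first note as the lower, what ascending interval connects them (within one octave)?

Dbsus4 (Db sus4) has Ab as its 5th, and C#m7 has G# as its 5th.
Ab up to G# is 12 semitones, a half step wider than a major seventh, so the interval is augmented.

augmented 7th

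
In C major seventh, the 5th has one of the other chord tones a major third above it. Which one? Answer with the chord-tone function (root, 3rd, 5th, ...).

CΔ7 (C major seventh) is spelled C–E–G–B.
The 5th is G. A major third above G is B.
B is the chord's 7th.

7th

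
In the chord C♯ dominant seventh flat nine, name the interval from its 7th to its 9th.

minor 3rd

Spelling the chord: C♯, E♯, G♯, B, D.
So we need the interval from B up to D.
3 letter names make it a third; at 3 semitones (a half step narrower than major) the quality is minor.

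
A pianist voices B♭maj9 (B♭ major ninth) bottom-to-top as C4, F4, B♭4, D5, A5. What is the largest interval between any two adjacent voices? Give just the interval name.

P5

Adjacent intervals: C4→F4 = perfect fourth; F4→B♭4 = perfect fourth; B♭4→D5 = major third; D5→A5 = perfect fifth.
The largest is D5 to A5, a perfect fifth (7 semitones).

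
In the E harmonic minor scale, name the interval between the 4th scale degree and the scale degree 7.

augmented fourth

Spelling the E harmonic minor scale: E F# G A B C D#.
The 4th scale degree is A and the 7th degree is D#.
4 letter names make it a fourth; at 6 semitones (a half step wider than perfect) the quality is augmented.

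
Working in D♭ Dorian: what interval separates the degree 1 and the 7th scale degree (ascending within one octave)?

minor seventh

D♭ dorian: D♭ E♭ F♭ G♭ A♭ B♭ C♭.
The degree 1 is D♭ and the degree 7 is C♭.
D♭ up to C♭ is 10 semitones, a half step narrower than a major seventh, so the interval is minor.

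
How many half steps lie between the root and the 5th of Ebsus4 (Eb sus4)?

7

Eb sus4: Eb-Ab-Bb.
Eb to Bb is a perfect fifth: 7 semitones.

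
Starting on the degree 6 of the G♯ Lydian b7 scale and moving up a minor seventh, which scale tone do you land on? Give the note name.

D#

The scale is G♯ A♯ B♯ C𝄪 D♯ E♯ F♯.
The degree 6 is E♯; a minor seventh above that is D♯ — scale degree 5.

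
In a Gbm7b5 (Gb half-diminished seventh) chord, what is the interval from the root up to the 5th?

diminished fifth

Gbø (Gb half-diminished seventh): Gb Bbb Dbb Fb.
That puts Gb below Dbb.
From Gb to Dbb: 6 semitones over a fifth = diminished.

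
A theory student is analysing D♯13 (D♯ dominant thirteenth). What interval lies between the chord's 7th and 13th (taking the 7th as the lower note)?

D♯ dominant thirteenth: D♯, F𝄪, A♯, C♯, E♯, B♯.
So we need the interval from C♯ up to B♯.
From C♯ to B♯ is 11 semitones, exactly the major seventh.

major seventh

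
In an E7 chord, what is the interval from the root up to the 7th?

minor seventh

Spelling the chord: E G# B D.
Root = E; 7th = D.
E up to D is 10 semitones, a half step narrower than a major seventh, so the interval is minor.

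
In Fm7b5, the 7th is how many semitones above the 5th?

Spelling the chord: F–Ab–Cb–Eb.
Cb to Eb is a major third: 4 semitones.

4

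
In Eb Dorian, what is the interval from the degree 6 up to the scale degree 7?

Spelling Eb Dorian: Eb F Gb Ab Bb C Db.
So we need the interval from C up to Db.
C up to Db is 1 semitone, a half step narrower than a major second, so the interval is minor.

minor second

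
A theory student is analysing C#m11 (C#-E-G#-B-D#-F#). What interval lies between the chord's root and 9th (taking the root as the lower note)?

That puts C# below D#.
C# up to D# spans 9 letter names and 14 semitones — a major ninth.

major ninth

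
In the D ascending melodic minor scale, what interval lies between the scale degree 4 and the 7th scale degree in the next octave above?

The scale runs D E F G A B C#.
Scale degree 4 = G; 7th scale degree (up an octave) = C#.
11 letter names make it an eleventh; at 18 semitones (a half step wider than perfect) the quality is augmented.

augmented 11th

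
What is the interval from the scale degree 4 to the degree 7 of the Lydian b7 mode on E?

diminished 4th

E lydian dominant: E F♯ G♯ A♯ B C♯ D.
So we need the interval from A♯ up to D.
From A♯ to D: 4 semitones over a fourth = diminished.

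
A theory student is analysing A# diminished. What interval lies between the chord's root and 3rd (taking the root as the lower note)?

m3

The chord tones of A#° are A#-C#-E.
So we need the interval from A# up to C#.
From A# to C#: 3 semitones over a third = minor.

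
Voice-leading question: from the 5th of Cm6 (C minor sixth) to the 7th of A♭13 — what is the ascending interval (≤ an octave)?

diminished octave

Cm6 (C minor sixth) has G as its 5th, and A♭13 has G♭ as its 7th.
G up to G♭ is 11 semitones, a half step narrower than a perfect octave, so the interval is diminished.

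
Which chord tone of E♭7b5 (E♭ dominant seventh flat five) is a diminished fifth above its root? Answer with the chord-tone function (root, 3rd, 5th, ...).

5th

The chord tones of E♭ dominant seventh flat five are E♭, G, B𝄫, D♭.
The root is E♭. A diminished fifth above E♭ is B𝄫.
B𝄫 is the chord's 5th.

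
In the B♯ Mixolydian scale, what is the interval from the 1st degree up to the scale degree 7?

minor seventh

The scale runs B♯ C𝄪 D𝄪 E♯ F𝄪 G𝄪 A♯.
1st degree = B♯; 7th degree = A♯.
B♯ up to A♯ is 10 semitones, a half step narrower than a major seventh, so the interval is minor.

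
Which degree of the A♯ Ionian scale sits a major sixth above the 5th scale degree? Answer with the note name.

C##

The scale is A♯ B♯ C𝄪 D♯ E♯ F𝄪 G𝄪.
The 5th scale degree is E♯; a major sixth above that is C𝄪 — scale degree 3.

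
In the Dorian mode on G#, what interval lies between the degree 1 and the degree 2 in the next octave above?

G# dorian: G# A# B C# D# E# F#.
Degree 1 = G#; scale degree 2 (up an octave) = A#.
Counting 9 letters and 14 half steps from G# gives a major ninth.

M9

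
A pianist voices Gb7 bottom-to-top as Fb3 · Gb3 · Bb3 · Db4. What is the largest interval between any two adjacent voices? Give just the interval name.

major third

Adjacent intervals: Fb3→Gb3 = major second; Gb3→Bb3 = major third; Bb3→Db4 = minor third.
The largest is Gb3 to Bb3, a major third (4 semitones).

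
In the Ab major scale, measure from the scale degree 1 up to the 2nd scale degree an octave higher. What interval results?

Spelling the Ab major scale: Ab Bb C Db Eb F G.
The scale degree 1 is Ab and the 2nd scale degree (up an octave) is Bb.
Counting 9 letters and 14 half steps from Ab gives a major ninth.

major ninth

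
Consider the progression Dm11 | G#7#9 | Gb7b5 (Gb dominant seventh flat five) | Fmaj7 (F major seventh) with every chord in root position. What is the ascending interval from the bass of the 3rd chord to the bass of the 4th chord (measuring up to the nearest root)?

The roots are Gb and F.
From Gb to F is 11 semitones, exactly the major seventh.

major 7th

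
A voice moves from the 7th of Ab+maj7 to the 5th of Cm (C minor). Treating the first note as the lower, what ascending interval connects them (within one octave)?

Ab+maj7 has G as its 7th, and Cm (C minor) has G as its 5th.
Counting 1 letters and 0 half steps from G gives a perfect unison.

perfect 1st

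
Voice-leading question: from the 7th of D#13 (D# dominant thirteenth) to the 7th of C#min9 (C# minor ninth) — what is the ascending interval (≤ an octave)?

m7

D#13 (D# dominant thirteenth) has C# as its 7th, and C#min9 (C# minor ninth) has B as its 7th.
C# up to B is 10 semitones, a half step narrower than a major seventh, so the interval is minor.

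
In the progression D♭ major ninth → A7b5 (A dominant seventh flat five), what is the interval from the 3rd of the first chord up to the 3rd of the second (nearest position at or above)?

The 3rd of D♭ major ninth is F; the 3rd of A7b5 (A dominant seventh flat five) is C♯.
5 letter names make it a fifth; at 8 semitones (a half step wider than perfect) the quality is augmented.

augmented fifth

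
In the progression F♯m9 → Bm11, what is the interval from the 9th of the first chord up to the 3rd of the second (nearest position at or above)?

diminished fifth

F♯m9 has G♯ as its 9th, and Bm11 has D as its 3rd.
From G♯ to D: 6 semitones over a fifth = diminished.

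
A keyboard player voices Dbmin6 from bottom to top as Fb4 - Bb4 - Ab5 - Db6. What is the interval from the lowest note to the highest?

major thirteenth

The outer voices are Fb4 and Db6.
Fb up to Db spans 13 letter names and 21 semitones — a major thirteenth.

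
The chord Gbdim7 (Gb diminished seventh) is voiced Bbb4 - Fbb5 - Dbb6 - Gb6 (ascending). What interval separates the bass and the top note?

The outer voices are Bbb4 and Gb6.
Counting 13 letters and 21 half steps from Bbb gives a major thirteenth.

major thirteenth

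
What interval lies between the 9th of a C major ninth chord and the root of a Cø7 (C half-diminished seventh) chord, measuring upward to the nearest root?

m7

The 9th of C major ninth is D; the root of Cø7 (C half-diminished seventh) is C.
7 letter names make it a seventh; at 10 semitones (a half step narrower than major) the quality is minor.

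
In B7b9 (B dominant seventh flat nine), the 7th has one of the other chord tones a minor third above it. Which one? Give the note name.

C

Spelling the chord: B, D#, F#, A, C.
The 7th is A. A minor third above A is C.
C is the chord's 9th.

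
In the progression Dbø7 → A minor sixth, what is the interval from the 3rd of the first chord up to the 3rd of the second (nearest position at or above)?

augmented 5th

Dbø7 has Fb as its 3rd, and A minor sixth has C as its 3rd.
5 letter names make it a fifth; at 8 semitones (a half step wider than perfect) the quality is augmented.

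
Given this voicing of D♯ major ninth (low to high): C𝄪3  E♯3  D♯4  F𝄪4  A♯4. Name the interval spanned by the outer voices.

The outer voices are C𝄪3 and A♯4.
13 letter names make it a thirteenth; at 20 semitones (a half step narrower than major) the quality is minor.

minor thirteenth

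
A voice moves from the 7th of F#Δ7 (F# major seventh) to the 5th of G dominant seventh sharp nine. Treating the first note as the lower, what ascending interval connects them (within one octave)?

diminished seventh

F#Δ7 (F# major seventh) has E# as its 7th, and G dominant seventh sharp nine has D as its 5th.
From E# to D: 9 semitones over a seventh = diminished.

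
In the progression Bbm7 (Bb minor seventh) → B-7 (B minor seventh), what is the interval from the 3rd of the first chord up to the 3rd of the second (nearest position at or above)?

The 3rd of Bbm7 (Bb minor seventh) is Db; the 3rd of B-7 (B minor seventh) is D.
From Db to D: 1 semitone over a unison = augmented.

augmented 1st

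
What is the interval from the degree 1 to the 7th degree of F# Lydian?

Spelling F# Lydian: F# G# A# B# C# D# E#.
That puts F# below E#.
F# up to E# spans 7 letter names and 11 semitones — a major seventh.

major seventh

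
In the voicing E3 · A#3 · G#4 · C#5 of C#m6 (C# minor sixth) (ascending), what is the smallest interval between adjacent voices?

perfect fourth

Adjacent intervals: E3→A#3 = augmented fourth; A#3→G#4 = minor seventh; G#4→C#5 = perfect fourth.
The smallest is G#4 to C#5, a perfect fourth (5 semitones).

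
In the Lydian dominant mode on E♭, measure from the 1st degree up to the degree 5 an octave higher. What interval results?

E♭ lydian dominant: E♭ F G A B♭ C D♭.
So we need the interval from E♭ up to B♭.
From E♭ to B♭ is 19 semitones, exactly the perfect twelfth.

perfect twelfth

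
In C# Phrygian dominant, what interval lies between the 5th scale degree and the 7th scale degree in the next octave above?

Spelling C# Phrygian dominant: C# D E# F# G# A B.
That puts G# below B.
G# up to B is 15 semitones, a half step narrower than a major tenth, so the interval is minor.

minor tenth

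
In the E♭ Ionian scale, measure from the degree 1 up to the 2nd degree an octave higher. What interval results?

major ninth

The scale runs E♭ F G A♭ B♭ C D.
The degree 1 is E♭ and the degree 2 (up an octave) is F.
E♭ up to F spans 9 letter names and 14 semitones — a major ninth.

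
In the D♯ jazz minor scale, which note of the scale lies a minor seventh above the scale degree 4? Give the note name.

The scale is D♯ E♯ F♯ G♯ A♯ B♯ C𝄪.
The scale degree 4 is G♯; a minor seventh above that is F♯ — scale degree 3.

F#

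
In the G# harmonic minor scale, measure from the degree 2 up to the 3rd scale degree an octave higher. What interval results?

Spelling the G# harmonic minor scale: G# A# B C# D# E F##.
So we need the interval from A# up to B.
A# up to B is 13 semitones, a half step narrower than a major ninth, so the interval is minor.

m9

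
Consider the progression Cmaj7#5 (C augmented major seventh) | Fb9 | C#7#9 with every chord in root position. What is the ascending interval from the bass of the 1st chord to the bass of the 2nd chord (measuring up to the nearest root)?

The roots are C and Fb.
C up to Fb is 4 semitones, a half step narrower than a perfect fourth, so the interval is diminished.

diminished fourth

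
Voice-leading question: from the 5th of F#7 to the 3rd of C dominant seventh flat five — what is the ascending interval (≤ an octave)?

F#7 has C# as its 5th, and C dominant seventh flat five has E as its 3rd.
From C# to E: 3 semitones over a third = minor.

minor third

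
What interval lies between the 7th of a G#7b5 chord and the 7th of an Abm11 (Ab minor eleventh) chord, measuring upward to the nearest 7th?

G#7b5 has F# as its 7th, and Abm11 (Ab minor eleventh) has Gb as its 7th.
From F# to Gb: 0 semitones over a second = diminished.

diminished second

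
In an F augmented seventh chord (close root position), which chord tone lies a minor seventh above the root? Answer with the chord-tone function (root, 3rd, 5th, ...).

7th

The chord tones of F augmented seventh are F, A, C#, Eb.
The root is F. A minor seventh above F is Eb.
Eb is the chord's 7th.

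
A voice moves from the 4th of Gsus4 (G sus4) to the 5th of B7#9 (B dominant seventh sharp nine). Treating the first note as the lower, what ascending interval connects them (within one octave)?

augmented 4th

Gsus4 (G sus4) has C as its 4th, and B7#9 (B dominant seventh sharp nine) has F♯ as its 5th.
From C to F♯: 6 semitones over a fourth = augmented.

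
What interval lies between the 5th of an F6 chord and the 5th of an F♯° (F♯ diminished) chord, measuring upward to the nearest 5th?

perfect unison

F6 has C as its 5th, and F♯° (F♯ diminished) has C as its 5th.
C up to C spans 1 letter names and 0 semitones — a perfect unison.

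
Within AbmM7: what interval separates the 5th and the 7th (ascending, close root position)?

AbmM7 (Ab minor-major seventh) is spelled Ab Cb Eb G.
That puts Eb below G.
Eb up to G spans 3 letter names and 4 semitones — a major third.

major third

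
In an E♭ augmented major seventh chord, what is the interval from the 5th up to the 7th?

The chord tones of E♭+maj7 are E♭–G–B–D.
So we need the interval from B up to D.
3 letter names make it a third; at 3 semitones (a half step narrower than major) the quality is minor.

minor third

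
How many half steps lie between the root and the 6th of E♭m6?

9

The chord tones of E♭m6 are E♭-G♭-B♭-C.
E♭ to C is a major sixth: 9 semitones.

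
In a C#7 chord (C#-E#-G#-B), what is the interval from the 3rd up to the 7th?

d5

So we need the interval from E# up to B.
From E# to B: 6 semitones over a fifth = diminished.
This 3–7 tritone is the characteristic tension at the heart of the dominant sound.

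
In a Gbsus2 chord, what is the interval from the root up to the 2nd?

Spelling the chord: Gb–Ab–Db.
The root is Gb and the 2nd is Ab.
Gb up to Ab spans 2 letter names and 2 semitones — a major second.

major second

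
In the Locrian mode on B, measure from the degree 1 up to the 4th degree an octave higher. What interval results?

perfect eleventh

B locrian: B C D E F G A.
So we need the interval from B up to E.
From B to E is 17 semitones, exactly the perfect eleventh.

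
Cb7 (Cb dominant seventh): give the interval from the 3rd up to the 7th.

diminished 5th

The chord tones of Cb7 (Cb dominant seventh) are Cb, Eb, Gb, Bbb.
That puts Eb below Bbb.
From Eb to Bbb: 6 semitones over a fifth = diminished.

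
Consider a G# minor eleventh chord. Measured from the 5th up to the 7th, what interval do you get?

minor 3rd

G#m11 is spelled G#–B–D#–F#–A#–C#.
The 5th is D# and the 7th is F#.
3 letter names make it a third; at 3 semitones (a half step narrower than major) the quality is minor.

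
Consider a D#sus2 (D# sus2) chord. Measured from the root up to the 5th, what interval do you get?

D#sus2 (D# sus2) is spelled D#-E#-A#.
Root = D#; 5th = A#.
D# up to A# spans 5 letter names and 7 semitones — a perfect fifth.

perfect 5th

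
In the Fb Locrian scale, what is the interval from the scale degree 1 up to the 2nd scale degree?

m2

The scale runs Fb Gbb Abb Bbb Cbb Dbb Ebb.
So we need the interval from Fb up to Gbb.
From Fb to Gbb: 1 semitone over a second = minor.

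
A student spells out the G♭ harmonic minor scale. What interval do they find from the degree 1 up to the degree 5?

The scale runs G♭ A♭ B𝄫 C♭ D♭ E𝄫 F.
Degree 1 = G♭; degree 5 = D♭.
Counting 5 letters and 7 half steps from G♭ gives a perfect fifth.

P5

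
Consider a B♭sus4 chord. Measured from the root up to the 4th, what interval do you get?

perfect fourth

B♭sus4 (B♭ sus4): B♭, E♭, F.
The root is B♭ and the 4th is E♭.
From B♭ to E♭ is 5 semitones, exactly the perfect fourth.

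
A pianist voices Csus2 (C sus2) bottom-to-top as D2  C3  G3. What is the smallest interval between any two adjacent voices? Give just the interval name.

Adjacent intervals: D2→C3 = minor seventh; C3→G3 = perfect fifth.
The smallest is C3 to G3, a perfect fifth (7 semitones).

perfect 5th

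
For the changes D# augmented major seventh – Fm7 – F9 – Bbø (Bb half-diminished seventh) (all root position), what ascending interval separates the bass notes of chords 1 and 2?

diminished 3rd

The roots are D# and F.
D# up to F is 2 semitones, a whole step narrower than a major third, so the interval is diminished.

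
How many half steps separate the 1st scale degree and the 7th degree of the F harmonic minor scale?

The scale is F G Ab Bb C Db E.
F up to E is a major seventh — 11 semitones.

11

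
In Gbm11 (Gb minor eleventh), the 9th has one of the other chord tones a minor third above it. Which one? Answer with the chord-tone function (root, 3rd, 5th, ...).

11th

Spelling the chord: Gb, Bbb, Db, Fb, Ab, Cb.
The 9th is Ab. A minor third above Ab is Cb.
Cb is the chord's 11th.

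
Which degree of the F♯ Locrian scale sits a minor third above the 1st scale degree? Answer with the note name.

A

The scale is F♯ G A B C D E.
The 1st scale degree is F♯; a minor third above that is A — scale degree 3.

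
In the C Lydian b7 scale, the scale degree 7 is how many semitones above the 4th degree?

4

The scale is C D E F# G A Bb.
F# up to Bb is a diminished fourth — 4 semitones.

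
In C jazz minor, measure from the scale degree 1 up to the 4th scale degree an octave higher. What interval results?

perfect eleventh

C melodic minor: C D Eb F G A B.
The scale degree 1 is C and the 4th scale degree (up an octave) is F.
From C to F is 17 semitones, exactly the perfect eleventh.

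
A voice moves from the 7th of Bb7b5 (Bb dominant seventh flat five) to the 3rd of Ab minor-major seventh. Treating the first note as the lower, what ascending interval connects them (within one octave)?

Bb7b5 (Bb dominant seventh flat five) has Ab as its 7th, and Ab minor-major seventh has Cb as its 3rd.
From Ab to Cb: 3 semitones over a third = minor.

minor third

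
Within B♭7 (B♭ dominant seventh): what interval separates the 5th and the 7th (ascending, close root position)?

Spelling the chord: B♭ D F A♭.
5th = F; 7th = A♭.
F up to A♭ is 3 semitones, a half step narrower than a major third, so the interval is minor.

minor third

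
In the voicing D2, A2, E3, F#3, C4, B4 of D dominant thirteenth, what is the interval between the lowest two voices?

perfect fifth

Those voices are D2 and A2.
From D to A is 7 semitones, exactly the perfect fifth.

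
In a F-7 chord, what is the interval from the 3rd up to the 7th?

P5

The chord tones of F-7 (F minor seventh) are F, A♭, C, E♭.
That puts A♭ below E♭.
From A♭ to E♭ is 7 semitones, exactly the perfect fifth.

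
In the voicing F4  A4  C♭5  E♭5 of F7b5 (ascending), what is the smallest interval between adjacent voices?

Adjacent intervals: F4→A4 = major third; A4→C♭5 = diminished third; C♭5→E♭5 = major third.
The smallest is A4 to C♭5, a diminished third (2 semitones).

d3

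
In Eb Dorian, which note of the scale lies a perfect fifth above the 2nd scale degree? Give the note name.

C

The scale is Eb F Gb Ab Bb C Db.
The 2nd scale degree is F; a perfect fifth above that is C — scale degree 6.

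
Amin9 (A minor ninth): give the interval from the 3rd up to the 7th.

perfect 5th

The chord tones of A minor ninth are A-C-E-G-B.
The 3rd is C and the 7th is G.
From C to G is 7 semitones, exactly the perfect fifth.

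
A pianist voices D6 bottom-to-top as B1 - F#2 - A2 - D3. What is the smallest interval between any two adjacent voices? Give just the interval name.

minor 3rd

Adjacent intervals: B1→F#2 = perfect fifth; F#2→A2 = minor third; A2→D3 = perfect fourth.
The smallest is F#2 to A2, a minor third (3 semitones).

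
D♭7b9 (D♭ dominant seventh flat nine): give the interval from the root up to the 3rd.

major 3rd

The chord tones of D♭7b9 are D♭, F, A♭, C♭, E𝄫.
That puts D♭ below F.
D♭ up to F spans 3 letter names and 4 semitones — a major third.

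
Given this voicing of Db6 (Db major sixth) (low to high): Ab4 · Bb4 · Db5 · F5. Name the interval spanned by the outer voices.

The outer voices are Ab4 and F5.
From Ab to F is 9 semitones, exactly the major sixth.

major sixth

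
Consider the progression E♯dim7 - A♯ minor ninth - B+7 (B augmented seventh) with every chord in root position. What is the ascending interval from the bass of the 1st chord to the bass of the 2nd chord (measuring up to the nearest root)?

perfect fourth

The roots are E♯ and A♯.
From E♯ to A♯ is 5 semitones, exactly the perfect fourth.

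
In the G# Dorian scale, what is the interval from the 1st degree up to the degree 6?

major 6th

Spelling the G# Dorian scale: G# A# B C# D# E# F#.
The 1st degree is G# and the scale degree 6 is E#.
G# up to E# spans 6 letter names and 9 semitones — a major sixth.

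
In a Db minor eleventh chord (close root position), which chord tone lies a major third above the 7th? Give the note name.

Eb

Dbm11 is spelled Db, Fb, Ab, Cb, Eb, Gb.
The 7th is Cb. A major third above Cb is Eb.
Eb is the chord's 9th.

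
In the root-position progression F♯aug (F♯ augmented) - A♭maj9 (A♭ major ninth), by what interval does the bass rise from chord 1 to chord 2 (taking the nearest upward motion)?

The roots are F♯ and A♭.
F♯ up to A♭ is 2 semitones, a whole step narrower than a major third, so the interval is diminished.

diminished third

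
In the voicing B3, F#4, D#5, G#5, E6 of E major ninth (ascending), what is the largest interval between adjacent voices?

Adjacent intervals: B3→F#4 = perfect fifth; F#4→D#5 = major sixth; D#5→G#5 = perfect fourth; G#5→E6 = minor sixth.
The largest is F#4 to D#5, a major sixth (9 semitones).

M6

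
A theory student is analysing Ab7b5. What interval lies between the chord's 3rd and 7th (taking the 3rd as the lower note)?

diminished fifth

The chord tones of Ab7b5 are Ab C Ebb Gb.
3rd = C; 7th = Gb.
From C to Gb: 6 semitones over a fifth = diminished.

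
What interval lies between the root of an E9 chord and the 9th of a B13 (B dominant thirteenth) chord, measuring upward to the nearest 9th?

E9 has E as its root, and B13 (B dominant thirteenth) has C# as its 9th.
From E to C# is 9 semitones, exactly the major sixth.

M6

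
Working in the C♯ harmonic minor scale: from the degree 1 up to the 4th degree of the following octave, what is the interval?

perfect 11th

C♯ harmonic minor: C♯ D♯ E F♯ G♯ A B♯.
So we need the interval from C♯ up to F♯.
From C♯ to F♯ is 17 semitones, exactly the perfect eleventh.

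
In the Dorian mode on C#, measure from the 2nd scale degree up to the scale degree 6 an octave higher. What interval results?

perfect 12th

Spelling the Dorian mode on C#: C# D# E F# G# A# B.
The 2nd scale degree is D# and the degree 6 (up an octave) is A#.
Counting 12 letters and 19 half steps from D# gives a perfect twelfth.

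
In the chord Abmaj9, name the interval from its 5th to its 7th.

M3

Spelling the chord: Ab–C–Eb–G–Bb.
So we need the interval from Eb up to G.
Counting 3 letters and 4 half steps from Eb gives a major third.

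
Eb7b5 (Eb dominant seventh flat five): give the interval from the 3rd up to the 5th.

diminished third

The chord tones of Eb7b5 (Eb dominant seventh flat five) are Eb–G–Bbb–Db.
3rd = G; 5th = Bbb.
3 letter names make it a third; at 2 semitones (a whole step narrower than major) the quality is diminished.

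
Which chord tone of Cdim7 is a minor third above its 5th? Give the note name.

Bbb

C°7 (C diminished seventh): C–E♭–G♭–B𝄫.
The 5th is G♭. A minor third above G♭ is B𝄫.
B𝄫 is the chord's 7th.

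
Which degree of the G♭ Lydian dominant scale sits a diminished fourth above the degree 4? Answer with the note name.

The scale is G♭ A♭ B♭ C D♭ E♭ F♭.
The degree 4 is C; a diminished fourth above that is F♭ — scale degree 7.

Fb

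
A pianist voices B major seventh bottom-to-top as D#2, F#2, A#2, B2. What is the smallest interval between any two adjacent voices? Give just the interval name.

Adjacent intervals: D#2→F#2 = minor third; F#2→A#2 = major third; A#2→B2 = minor second.
The smallest is A#2 to B2, a minor second (1 semitone).

minor second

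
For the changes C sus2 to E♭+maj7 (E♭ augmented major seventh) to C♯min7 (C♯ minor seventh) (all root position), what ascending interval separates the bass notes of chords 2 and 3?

The roots are E♭ and C♯.
From E♭ to C♯: 10 semitones over a sixth = augmented.

augmented sixth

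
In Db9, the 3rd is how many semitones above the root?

4

Db9 is spelled Db–F–Ab–Cb–Eb.
Db to F is a major third: 4 semitones.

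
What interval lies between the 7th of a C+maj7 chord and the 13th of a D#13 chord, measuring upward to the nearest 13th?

C+maj7 has B as its 7th, and D#13 has B# as its 13th.
From B to B#: 1 semitone over a unison = augmented.

augmented unison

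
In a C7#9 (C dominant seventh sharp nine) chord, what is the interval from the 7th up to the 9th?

augmented third

Spelling the chord: C–E–G–B♭–D♯.
So we need the interval from B♭ up to D♯.
From B♭ to D♯: 5 semitones over a third = augmented.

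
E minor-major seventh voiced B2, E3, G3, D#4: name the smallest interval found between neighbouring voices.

minor third

Adjacent intervals: B2→E3 = perfect fourth; E3→G3 = minor third; G3→D#4 = augmented fifth.
The smallest is E3 to G3, a minor third (3 semitones).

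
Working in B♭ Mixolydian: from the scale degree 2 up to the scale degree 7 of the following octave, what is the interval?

Spelling B♭ Mixolydian: B♭ C D E♭ F G A♭.
That puts C below A♭.
C up to A♭ is 20 semitones, a half step narrower than a major thirteenth, so the interval is minor.

minor 13th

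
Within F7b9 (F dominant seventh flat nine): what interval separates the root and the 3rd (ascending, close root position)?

Spelling the chord: F, A, C, Eb, Gb.
Root = F; 3rd = A.
F up to A spans 3 letter names and 4 semitones — a major third.

major 3rd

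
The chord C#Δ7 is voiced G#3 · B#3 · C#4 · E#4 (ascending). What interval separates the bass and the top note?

The outer voices are G#3 and E#4.
From G# to E# is 9 semitones, exactly the major sixth.

major sixth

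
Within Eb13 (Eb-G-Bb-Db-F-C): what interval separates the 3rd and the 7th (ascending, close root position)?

diminished fifth

3rd = G; 7th = Db.
From G to Db: 6 semitones over a fifth = diminished.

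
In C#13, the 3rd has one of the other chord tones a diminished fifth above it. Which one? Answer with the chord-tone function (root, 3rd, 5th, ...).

7th

The chord tones of C#13 are C#-E#-G#-B-D#-A#.
The 3rd is E#. A diminished fifth above E# is B.
B is the chord's 7th.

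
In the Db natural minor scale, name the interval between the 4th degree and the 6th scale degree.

Spelling the Db natural minor scale: Db Eb Fb Gb Ab Bbb Cb.
That puts Gb below Bbb.
Gb up to Bbb is 3 semitones, a half step narrower than a major third, so the interval is minor.

m3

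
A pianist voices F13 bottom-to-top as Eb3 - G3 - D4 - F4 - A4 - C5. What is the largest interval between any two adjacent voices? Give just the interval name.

perfect fifth

Adjacent intervals: Eb3→G3 = major third; G3→D4 = perfect fifth; D4→F4 = minor third; F4→A4 = major third; A4→C5 = minor third.
The largest is G3 to D4, a perfect fifth (7 semitones).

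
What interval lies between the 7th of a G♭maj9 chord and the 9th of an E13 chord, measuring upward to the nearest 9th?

augmented unison

G♭maj9 has F as its 7th, and E13 has F♯ as its 9th.
F up to F♯ is 1 semitone, a half step wider than a perfect unison, so the interval is augmented.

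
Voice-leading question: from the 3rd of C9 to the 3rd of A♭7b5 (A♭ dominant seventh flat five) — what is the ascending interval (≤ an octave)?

minor 6th

The 3rd of C9 is E; the 3rd of A♭7b5 (A♭ dominant seventh flat five) is C.
6 letter names make it a sixth; at 8 semitones (a half step narrower than major) the quality is minor.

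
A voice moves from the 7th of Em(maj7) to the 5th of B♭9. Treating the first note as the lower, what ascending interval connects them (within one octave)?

d3

The 7th of Em(maj7) is D♯; the 5th of B♭9 is F.
D♯ up to F is 2 semitones, a whole step narrower than a major third, so the interval is diminished.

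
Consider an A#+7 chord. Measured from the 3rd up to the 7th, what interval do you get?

The chord tones of A#+7 (A# augmented seventh) are A#, C##, E##, G#.
3rd = C##; 7th = G#.
C## up to G# is 6 semitones, a half step narrower than a perfect fifth, so the interval is diminished.
That tritone between 3rd and 7th is what gives the dominant seventh its pull toward resolution.

diminished fifth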